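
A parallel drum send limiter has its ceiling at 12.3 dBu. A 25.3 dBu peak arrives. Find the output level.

The limiter clamps the peak to its 12.3 dBu ceiling.

12.3 dBu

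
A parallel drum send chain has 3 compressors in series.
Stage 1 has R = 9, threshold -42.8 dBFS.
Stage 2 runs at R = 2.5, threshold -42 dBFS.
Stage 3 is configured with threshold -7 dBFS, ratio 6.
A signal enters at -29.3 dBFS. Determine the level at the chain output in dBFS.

Stage 1: overshoot 13.5 dB → 13.5/9 = 1.5 dB → -41.3 dBFS.
Stage 2: -41.3 dBFS is 0.7 dB over -42 dBFS; at 2.5:1 that becomes 0.28 dB over, giving -41.72 dBFS.
Stage 3: -41.72 dBFS ≤ -7 dBFS, so stage 3 doesn't engage; output -41.72 dBFS.

-41.72 dBFS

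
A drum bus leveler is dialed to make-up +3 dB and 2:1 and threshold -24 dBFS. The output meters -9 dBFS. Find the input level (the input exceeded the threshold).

Remove make-up: -9 − 3 = -12 dBFS.
Post-compression overshoot = -12 − (-24) = 12 dB.
Input overshoot = R × output overshoot = 24 dB → input = -24 + 24 = 0 dBFS.

0 dBFS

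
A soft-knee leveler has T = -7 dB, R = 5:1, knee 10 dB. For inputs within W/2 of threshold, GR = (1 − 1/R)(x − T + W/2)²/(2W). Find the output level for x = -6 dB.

x − T + W/2 = -6 − (-7) + 5 = 6.
GR = (1 − 1/5) × 6² / 20 = 0.8 × 36 / 20 = 1.44 dB.
Output = -6 − 1.44 = -7.44 dB.

-7.44 dB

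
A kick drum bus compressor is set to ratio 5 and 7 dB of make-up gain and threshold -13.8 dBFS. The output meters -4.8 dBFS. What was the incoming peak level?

Remove make-up: -4.8 − 7 = -11.8 dBFS.
That's 2 dB above the -13.8 dBFS threshold.
Undo the ratio: input overshoot = 2 × 5 = 10 dB, giving input = -3.8 dBFS.

-3.8 dBFS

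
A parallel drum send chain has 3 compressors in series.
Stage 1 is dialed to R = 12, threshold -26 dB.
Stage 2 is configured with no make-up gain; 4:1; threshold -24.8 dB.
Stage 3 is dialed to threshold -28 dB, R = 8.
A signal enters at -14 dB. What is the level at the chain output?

-27.625 dB

Stage 1: -14 dB is 12 dB over -26 dB; at 12:1 that becomes 1 dB over, giving -25 dB.
Stage 2: -25 dB is at or below the -24.8 dB threshold — no compression; output -25 dB.
Stage 3: -25 dB is 3 dB over -28 dB; at 8:1 that becomes 0.375 dB over, giving -27.625 dB.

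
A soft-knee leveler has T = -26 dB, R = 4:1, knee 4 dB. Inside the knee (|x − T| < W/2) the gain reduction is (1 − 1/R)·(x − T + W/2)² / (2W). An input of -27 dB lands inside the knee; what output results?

-27.09375 dB

x − T + W/2 = -27 − (-26) + 2 = 1.
GR = (1 − 1/4) × 1² / 8 = 0.75 × 1 / 8 = 0.09375 dB.
Output = -27 − 0.09375 = -27.09375 dB.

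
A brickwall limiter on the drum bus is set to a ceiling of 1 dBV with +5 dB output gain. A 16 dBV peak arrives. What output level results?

A brickwall limiter is an ∞:1 compressor: any input above the ceiling is clamped to 1 dBV.
Output gain then adds 5 dB: 1 + 5 = 6 dBV.

6 dBV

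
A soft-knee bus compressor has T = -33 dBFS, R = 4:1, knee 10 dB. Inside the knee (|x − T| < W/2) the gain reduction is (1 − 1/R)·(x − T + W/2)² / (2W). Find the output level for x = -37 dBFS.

-37.0375 dBFS

x − T + W/2 = -37 − (-33) + 5 = 1.
GR = (1 − 1/4) × 1² / 20 = 0.75 × 1 / 20 = 0.0375 dB.
Output = -37 − 0.0375 = -37.0375 dBFS.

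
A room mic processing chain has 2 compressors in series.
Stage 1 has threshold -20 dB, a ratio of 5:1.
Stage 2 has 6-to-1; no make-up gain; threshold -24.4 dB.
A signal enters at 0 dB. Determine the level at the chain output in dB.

-23 dB

Stage 1: overshoot 20 dB → 20/5 = 4 dB → -16 dB.
Stage 2: overshoot 8.4 dB → 8.4/6 = 1.4 dB → -23 dB.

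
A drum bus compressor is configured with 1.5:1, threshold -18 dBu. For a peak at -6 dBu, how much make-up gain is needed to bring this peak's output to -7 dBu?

3 dB

Without make-up, output = threshold + overshoot/1.5 = -18 + 8 = -10 dBu.
Gap to target: 3 dB.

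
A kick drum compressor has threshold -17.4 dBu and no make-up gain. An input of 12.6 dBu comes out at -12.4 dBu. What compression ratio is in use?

6:1

Input overshoot = 12.6 − (-17.4) = 30 dB; output overshoot = -12.4 − (-17.4) = 5 dB.
Ratio = 30 / 5 = 6.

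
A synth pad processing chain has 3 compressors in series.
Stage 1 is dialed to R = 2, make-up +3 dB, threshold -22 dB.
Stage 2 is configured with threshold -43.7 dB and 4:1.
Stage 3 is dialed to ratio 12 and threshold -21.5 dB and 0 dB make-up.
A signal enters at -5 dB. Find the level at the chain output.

-35.4 dB

Stage 1: 17 dB above -22 dB, reduced 2:1 to 8.5 dB above → -13.5 dB; +3 dB make-up → -10.5 dB.
Stage 2: 33.2 dB above -43.7 dB, reduced 4:1 to 8.3 dB above → -35.4 dB.
Stage 3: -35.4 dB is at or below the -21.5 dB threshold — no compression; output -35.4 dB.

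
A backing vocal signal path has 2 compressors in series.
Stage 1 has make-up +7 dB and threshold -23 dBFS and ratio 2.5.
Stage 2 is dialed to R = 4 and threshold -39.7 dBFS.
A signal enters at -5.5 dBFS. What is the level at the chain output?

-32.025 dBFS

Stage 1: overshoot 17.5 dB → 17.5/2.5 = 7 dB → -16 dBFS; +7 dB make-up → -9 dBFS.
Stage 2: 30.7 dB above -39.7 dBFS, reduced 4:1 to 7.675 dB above → -32.025 dBFS.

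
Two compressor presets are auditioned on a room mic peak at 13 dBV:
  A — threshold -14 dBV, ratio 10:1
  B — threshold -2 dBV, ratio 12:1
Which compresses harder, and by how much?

A: 27 dB over, compressed to 2.7 dB over, so 24.3 dB of GR.
B: 15 dB over, compressed to 1.25 dB over, so 13.75 dB of GR.
A applies 10.55 dB more gain reduction.

A, by 10.55 dB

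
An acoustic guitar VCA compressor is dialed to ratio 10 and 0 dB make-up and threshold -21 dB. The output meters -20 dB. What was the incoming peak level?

Post-compression overshoot = -20 − (-21) = 1 dB.
Before 10:1 compression the overshoot was 1 × 10 = 10 dB, so input = -21 + 10 = -11 dB.

-11 dB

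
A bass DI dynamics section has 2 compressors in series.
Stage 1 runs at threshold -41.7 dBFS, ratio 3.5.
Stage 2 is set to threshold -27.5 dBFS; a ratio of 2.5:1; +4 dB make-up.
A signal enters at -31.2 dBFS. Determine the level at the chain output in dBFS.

-34.7 dBFS

Stage 1: 10.5 dB above -41.7 dBFS, reduced 3.5:1 to 3 dB above → -38.7 dBFS.
Stage 2: -38.7 dBFS is at or below the -27.5 dBFS threshold — no compression; make-up brings it to -34.7 dBFS.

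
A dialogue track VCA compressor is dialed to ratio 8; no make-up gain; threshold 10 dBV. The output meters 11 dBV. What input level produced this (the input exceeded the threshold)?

18 dBV

The compressed level sits 11 − 10 = 1 dB over threshold.
Before 8:1 compression the overshoot was 1 × 8 = 8 dB, so input = 10 + 8 = 18 dBV.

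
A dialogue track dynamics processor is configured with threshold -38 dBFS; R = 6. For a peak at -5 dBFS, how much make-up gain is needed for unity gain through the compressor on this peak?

27.5 dB

Without make-up, output = threshold + overshoot/6 = -38 + 5.5 = -32.5 dBFS.
Gap to target: 27.5 dB.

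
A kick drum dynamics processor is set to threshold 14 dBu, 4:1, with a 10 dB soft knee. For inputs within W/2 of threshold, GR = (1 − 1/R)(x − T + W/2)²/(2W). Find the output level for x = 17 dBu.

14.6 dBu

x − T + W/2 = 17 − 14 + 5 = 8.
GR = (1 − 1/4) × 8² / 20 = 0.75 × 64 / 20 = 2.4 dB.
Output = 17 − 2.4 = 14.6 dBu.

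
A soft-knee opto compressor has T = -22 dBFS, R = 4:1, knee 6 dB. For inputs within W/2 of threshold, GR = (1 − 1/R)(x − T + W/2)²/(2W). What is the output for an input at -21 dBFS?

x − T + W/2 = -21 − (-22) + 3 = 4.
GR = (1 − 1/4) × 4² / 12 = 0.75 × 16 / 12 = 1 dB.
Output = -21 − 1 = -22 dBFS.

-22 dBFS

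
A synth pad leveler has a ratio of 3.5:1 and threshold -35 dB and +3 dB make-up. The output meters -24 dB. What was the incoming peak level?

Stripping the +3 dB make-up gives -27 dB at the gain stage.
That's 8 dB above the -35 dB threshold.
Undo the ratio: input overshoot = 8 × 3.5 = 28 dB, giving input = -7 dB.

-7 dB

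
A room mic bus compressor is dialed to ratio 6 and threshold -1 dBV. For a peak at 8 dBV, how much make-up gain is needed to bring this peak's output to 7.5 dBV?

7 dB

The peak compresses to -1 + 9/6 = 0.5 dBV.
To reach 7.5 dBV requires 7.5 − 0.5 = 7 dB of make-up.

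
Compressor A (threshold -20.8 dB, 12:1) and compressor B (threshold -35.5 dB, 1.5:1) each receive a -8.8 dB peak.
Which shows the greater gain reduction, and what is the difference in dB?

A, by 2.1 dB

A: 12 dB over, compressed to 1 dB over, so 11 dB of GR.
B: 26.7 dB over, compressed to 17.8 dB over, so 8.9 dB of GR.
A reduces 2.1 dB more.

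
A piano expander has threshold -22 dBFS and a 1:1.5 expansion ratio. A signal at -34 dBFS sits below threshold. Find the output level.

Undershoot = (-22) − (-34) = 12 dB.
At 1:1.5, that expands to 18 dB under threshold.
Output = -22 − 18 = -40 dBFS.

-40 dBFS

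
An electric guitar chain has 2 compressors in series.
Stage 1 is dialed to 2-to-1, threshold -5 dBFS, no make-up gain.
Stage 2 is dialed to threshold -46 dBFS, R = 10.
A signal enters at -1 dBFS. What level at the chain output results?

-41.7 dBFS

Stage 1: 4 dB above -5 dBFS, reduced 2:1 to 2 dB above → -3 dBFS.
Stage 2: -3 dBFS is 43 dB over -46 dBFS; at 10:1 that becomes 4.3 dB over, giving -41.7 dBFS.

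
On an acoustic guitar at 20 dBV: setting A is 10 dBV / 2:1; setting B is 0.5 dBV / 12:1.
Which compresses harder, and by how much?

B, by 12.875 dB

A: GR = 10 − 10/2 = 5 dB.
B: GR = 19.5 − 19.5/12 = 17.875 dB.
B applies 12.875 dB more gain reduction.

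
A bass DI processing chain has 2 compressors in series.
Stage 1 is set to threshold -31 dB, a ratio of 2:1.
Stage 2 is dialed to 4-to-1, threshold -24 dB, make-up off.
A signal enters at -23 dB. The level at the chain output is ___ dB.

Stage 1: -23 dB is 8 dB over -31 dB; at 2:1 that becomes 4 dB over, giving -27 dB.
Stage 2: below threshold (-27 ≤ -24); passes unchanged; output -27 dB.

-27 dB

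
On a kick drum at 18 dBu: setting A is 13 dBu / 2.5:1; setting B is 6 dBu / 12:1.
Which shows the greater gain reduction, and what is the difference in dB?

B, by 8 dB

A: 5 dB over, compressed to 2 dB over, so 3 dB of GR.
B: 12 dB over, compressed to 1 dB over, so 11 dB of GR.
Difference: 8 dB in favour of B.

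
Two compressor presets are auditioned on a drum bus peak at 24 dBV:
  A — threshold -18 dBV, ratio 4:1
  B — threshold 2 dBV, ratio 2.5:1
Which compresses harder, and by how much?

A, by 18.3 dB

A: GR = 42 − 42/4 = 31.5 dB.
B: GR = 22 − 22/2.5 = 13.2 dB.
Difference: 18.3 dB in favour of A.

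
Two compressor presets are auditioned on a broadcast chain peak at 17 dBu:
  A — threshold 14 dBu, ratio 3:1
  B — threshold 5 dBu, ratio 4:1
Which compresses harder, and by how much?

B, by 7 dB

A: GR = 3 − 3/3 = 2 dB.
B: GR = 12 − 12/4 = 9 dB.
B applies 7 dB more gain reduction.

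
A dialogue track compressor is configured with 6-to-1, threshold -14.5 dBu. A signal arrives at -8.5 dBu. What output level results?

-13.5 dBu

-8.5 dBu sits 6 dB over threshold.
6:1 compression reduces that to 6/6 = 1 dB over.
Output = -14.5 + 1 = -13.5 dBu.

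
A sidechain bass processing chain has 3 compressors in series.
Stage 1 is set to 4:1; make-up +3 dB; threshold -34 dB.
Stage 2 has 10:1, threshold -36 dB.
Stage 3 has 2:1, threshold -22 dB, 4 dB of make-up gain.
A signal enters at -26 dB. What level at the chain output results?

-31.3 dB

Stage 1: 8 dB above -34 dB, reduced 4:1 to 2 dB above → -32 dB; +3 dB make-up → -29 dB.
Stage 2: -29 dB is 7 dB over -36 dB; at 10:1 that becomes 0.7 dB over, giving -35.3 dB.
Stage 3: below threshold (-35.3 ≤ -22); passes unchanged; make-up brings it to -31.3 dB.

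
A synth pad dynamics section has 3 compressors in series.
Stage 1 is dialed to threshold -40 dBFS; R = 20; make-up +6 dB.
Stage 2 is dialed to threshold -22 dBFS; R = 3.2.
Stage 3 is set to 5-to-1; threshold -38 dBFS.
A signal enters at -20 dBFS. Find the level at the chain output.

Stage 1: overshoot 20 dB → 20/20 = 1 dB → -39 dBFS; +6 dB make-up → -33 dBFS.
Stage 2: below threshold (-33 ≤ -22); passes unchanged; output -33 dBFS.
Stage 3: overshoot 5 dB → 5/5 = 1 dB → -37 dBFS.

-37 dBFS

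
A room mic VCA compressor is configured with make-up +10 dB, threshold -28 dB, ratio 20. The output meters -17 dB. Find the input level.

-8 dB

Before make-up, the level was -17 − 10 = -27 dB.
The compressed level sits -27 − (-28) = 1 dB over threshold.
Before 20:1 compression the overshoot was 1 × 20 = 20 dB, so input = -28 + 20 = -8 dB.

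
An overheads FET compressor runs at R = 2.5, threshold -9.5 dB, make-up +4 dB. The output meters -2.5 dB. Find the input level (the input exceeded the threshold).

Stripping the +4 dB make-up gives -6.5 dB at the gain stage.
Post-compression overshoot = -6.5 − (-9.5) = 3 dB.
Undo the ratio: input overshoot = 3 × 2.5 = 7.5 dB, giving input = -2 dB.

-2 dB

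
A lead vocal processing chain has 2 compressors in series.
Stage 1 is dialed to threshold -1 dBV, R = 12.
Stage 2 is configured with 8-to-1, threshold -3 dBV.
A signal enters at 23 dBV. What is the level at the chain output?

-2.5 dBV

Stage 1: overshoot 24 dB → 24/12 = 2 dB → 1 dBV.
Stage 2: overshoot 4 dB → 4/8 = 0.5 dB → -2.5 dBV.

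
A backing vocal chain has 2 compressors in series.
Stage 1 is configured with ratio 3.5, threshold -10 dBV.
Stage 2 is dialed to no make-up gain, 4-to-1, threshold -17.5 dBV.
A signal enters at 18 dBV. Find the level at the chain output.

Stage 1: 18 dBV is 28 dB over -10 dBV; at 3.5:1 that becomes 8 dB over, giving -2 dBV.
Stage 2: overshoot 15.5 dB → 15.5/4 = 3.875 dB → -13.625 dBV.

-13.625 dBV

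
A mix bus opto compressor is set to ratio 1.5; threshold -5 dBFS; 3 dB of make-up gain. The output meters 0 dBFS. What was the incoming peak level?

Stripping the +3 dB make-up gives -3 dBFS at the gain stage.
That's 2 dB above the -5 dBFS threshold.
Input overshoot = R × output overshoot = 3 dB → input = -5 + 3 = -2 dBFS.

-2 dBFS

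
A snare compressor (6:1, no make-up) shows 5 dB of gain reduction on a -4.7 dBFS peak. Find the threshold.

-10.7 dBFS

Let T be the threshold. Output overshoot = (input overshoot)/R, so -9.7 − T = (-4.7 − T)/6.
6·(-9.7 − T) = -4.7 − T → 5·T = -58.2 − (-4.7) = -53.5.
T = -53.5/5 = -10.7 dBFS.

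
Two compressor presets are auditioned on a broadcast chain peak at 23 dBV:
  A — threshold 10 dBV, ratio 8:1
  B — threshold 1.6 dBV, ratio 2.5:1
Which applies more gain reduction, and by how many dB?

B, by 1.465 dB

A: GR = 13 − 13/8 = 11.375 dB.
B: GR = 21.4 − 21.4/2.5 = 12.84 dB.
B applies 1.465 dB more gain reduction.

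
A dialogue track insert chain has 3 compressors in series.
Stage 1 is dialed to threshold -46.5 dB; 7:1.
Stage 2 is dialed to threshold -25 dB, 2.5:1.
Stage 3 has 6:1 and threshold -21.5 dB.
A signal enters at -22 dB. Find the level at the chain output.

-43 dB

Stage 1: -22 dB is 24.5 dB over -46.5 dB; at 7:1 that becomes 3.5 dB over, giving -43 dB.
Stage 2: -43 dB is at or below the -25 dB threshold — no compression; output -43 dB.
Stage 3: -43 dB is at or below the -21.5 dB threshold — no compression; output -43 dB.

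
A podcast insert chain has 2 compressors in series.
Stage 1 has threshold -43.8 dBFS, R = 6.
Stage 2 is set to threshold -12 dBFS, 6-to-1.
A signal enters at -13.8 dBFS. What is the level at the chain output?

-38.8 dBFS

Stage 1: -13.8 dBFS is 30 dB over -43.8 dBFS; at 6:1 that becomes 5 dB over, giving -38.8 dBFS.
Stage 2: -38.8 dBFS is at or below the -12 dBFS threshold — no compression; output -38.8 dBFS.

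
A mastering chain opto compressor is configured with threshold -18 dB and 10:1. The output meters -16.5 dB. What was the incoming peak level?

-3 dB

The compressed level sits -16.5 − (-18) = 1.5 dB over threshold.
Input overshoot = R × output overshoot = 15 dB → input = -18 + 15 = -3 dB.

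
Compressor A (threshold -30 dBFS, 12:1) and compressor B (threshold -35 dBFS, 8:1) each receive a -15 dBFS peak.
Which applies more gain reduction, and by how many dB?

B, by 3.75 dB

A: overshoot 15 dB → output overshoot 1.25 dB → GR 13.75 dB.
B: overshoot 20 dB → output overshoot 2.5 dB → GR 17.5 dB.
B reduces 3.75 dB more.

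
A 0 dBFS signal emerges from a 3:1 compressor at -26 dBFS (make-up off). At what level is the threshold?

-39 dBFS

Input is 39 dB above T (since output overshoot × R = input overshoot: (-26 − T)·3 = 0 − T gives T = -39 dBFS).
Check: -39 + (0 − (-39))/3 = -39 + 13 = -26 dBFS. ✓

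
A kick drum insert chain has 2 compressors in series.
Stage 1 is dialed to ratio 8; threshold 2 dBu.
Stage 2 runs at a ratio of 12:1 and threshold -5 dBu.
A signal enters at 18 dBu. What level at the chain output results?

Stage 1: 18 dBu is 16 dB over 2 dBu; at 8:1 that becomes 2 dB over, giving 4 dBu.
Stage 2: 9 dB above -5 dBu, reduced 12:1 to 0.75 dB above → -4.25 dBu.

-4.25 dBu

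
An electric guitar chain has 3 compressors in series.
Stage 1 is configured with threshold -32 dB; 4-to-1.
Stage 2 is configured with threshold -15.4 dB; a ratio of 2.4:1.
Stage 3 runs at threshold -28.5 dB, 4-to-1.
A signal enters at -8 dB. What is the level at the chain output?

Stage 1: -8 dB is 24 dB over -32 dB; at 4:1 that becomes 6 dB over, giving -26 dB.
Stage 2: -26 dB ≤ -15.4 dB, so stage 2 doesn't engage; output -26 dB.
Stage 3: -26 dB is 2.5 dB over -28.5 dB; at 4:1 that becomes 0.625 dB over, giving -27.875 dB.

-27.875 dB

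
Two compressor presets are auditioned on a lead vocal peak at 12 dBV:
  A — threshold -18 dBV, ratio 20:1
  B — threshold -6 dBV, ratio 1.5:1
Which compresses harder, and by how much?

A, by 22.5 dB

A: GR = 30 − 30/20 = 28.5 dB.
B: GR = 18 − 18/1.5 = 6 dB.
Difference: 22.5 dB in favour of A.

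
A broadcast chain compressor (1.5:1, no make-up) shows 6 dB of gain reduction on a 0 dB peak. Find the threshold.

-18 dB

Gain reduction = 0 − (-6) = 6 dB; output overshoot = GR / (R − 1) = 6 / 0.5 = 12 dB.
Threshold = output − output overshoot = -6 − 12 = -18 dB.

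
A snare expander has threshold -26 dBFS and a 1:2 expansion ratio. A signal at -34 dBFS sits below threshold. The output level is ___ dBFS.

-42 dBFS

Undershoot = (-26) − (-34) = 8 dB.
At 1:2, that expands to 16 dB under threshold.
Output = -26 − 16 = -42 dBFS.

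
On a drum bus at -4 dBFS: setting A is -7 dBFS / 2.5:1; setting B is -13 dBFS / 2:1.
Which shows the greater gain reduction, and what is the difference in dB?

B, by 2.7 dB

A: GR = 3 − 3/2.5 = 1.8 dB.
B: GR = 9 − 9/2 = 4.5 dB.
Difference: 2.7 dB in favour of B.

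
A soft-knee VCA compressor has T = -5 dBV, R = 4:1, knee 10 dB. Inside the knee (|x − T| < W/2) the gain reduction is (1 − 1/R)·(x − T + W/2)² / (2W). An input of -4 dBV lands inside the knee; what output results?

-5.35 dBV

x − T + W/2 = -4 − (-5) + 5 = 6.
GR = (1 − 1/4) × 6² / 20 = 0.75 × 36 / 20 = 1.35 dB.
Output = -4 − 1.35 = -5.35 dBV.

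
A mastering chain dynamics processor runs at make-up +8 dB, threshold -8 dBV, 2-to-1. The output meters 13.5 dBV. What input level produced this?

19 dBV

Before make-up, the level was 13.5 − 8 = 5.5 dBV.
The compressed level sits 5.5 − (-8) = 13.5 dB over threshold.
Before 2:1 compression the overshoot was 13.5 × 2 = 27 dB, so input = -8 + 27 = 19 dBV.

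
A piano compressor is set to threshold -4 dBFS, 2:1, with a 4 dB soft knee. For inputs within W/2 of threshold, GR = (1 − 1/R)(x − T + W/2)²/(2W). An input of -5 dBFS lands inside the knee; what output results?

x − T + W/2 = -5 − (-4) + 2 = 1.
GR = (1 − 1/2) × 1² / 8 = 0.5 × 1 / 8 = 0.0625 dB.
Output = -5 − 0.0625 = -5.0625 dBFS.

-5.0625 dBFS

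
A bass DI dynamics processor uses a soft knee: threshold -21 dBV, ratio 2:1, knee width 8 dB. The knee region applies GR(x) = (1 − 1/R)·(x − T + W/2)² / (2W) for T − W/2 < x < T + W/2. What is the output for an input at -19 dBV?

-20.125 dBV

x − T + W/2 = -19 − (-21) + 4 = 6.
GR = (1 − 1/2) × 6² / 16 = 0.5 × 36 / 16 = 1.125 dB.
Output = -19 − 1.125 = -20.125 dBV.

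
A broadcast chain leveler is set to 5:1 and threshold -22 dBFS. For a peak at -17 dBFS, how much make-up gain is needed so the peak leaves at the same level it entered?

The peak compresses to -22 + 5/5 = -21 dBFS.
To reach -17 dBFS requires -17 − (-21) = 4 dB of make-up.

4 dB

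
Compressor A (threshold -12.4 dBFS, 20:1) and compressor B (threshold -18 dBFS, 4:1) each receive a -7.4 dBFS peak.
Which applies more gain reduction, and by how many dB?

B, by 3.2 dB

A: overshoot 5 dB → output overshoot 0.25 dB → GR 4.75 dB.
B: overshoot 10.6 dB → output overshoot 2.65 dB → GR 7.95 dB.
Difference: 3.2 dB in favour of B.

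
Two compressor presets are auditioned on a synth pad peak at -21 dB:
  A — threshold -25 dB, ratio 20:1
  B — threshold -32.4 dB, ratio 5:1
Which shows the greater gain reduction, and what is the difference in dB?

B, by 5.32 dB

A: GR = 4 − 4/20 = 3.8 dB.
B: GR = 11.4 − 11.4/5 = 9.12 dB.
B applies 5.32 dB more gain reduction.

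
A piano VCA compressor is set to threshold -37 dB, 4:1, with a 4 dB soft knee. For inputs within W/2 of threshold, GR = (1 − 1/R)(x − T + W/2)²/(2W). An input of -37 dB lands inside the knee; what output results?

-37.375 dB

x − T + W/2 = -37 − (-37) + 2 = 2.
GR = (1 − 1/4) × 2² / 8 = 0.75 × 4 / 8 = 0.375 dB.
Output = -37 − 0.375 = -37.375 dB.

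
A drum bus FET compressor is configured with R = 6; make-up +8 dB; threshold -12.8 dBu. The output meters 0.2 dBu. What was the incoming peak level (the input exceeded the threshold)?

Stripping the +8 dB make-up gives -7.8 dBu at the gain stage.
That's 5 dB above the -12.8 dBu threshold.
Input overshoot = R × output overshoot = 30 dB → input = -12.8 + 30 = 17.2 dBu.

17.2 dBu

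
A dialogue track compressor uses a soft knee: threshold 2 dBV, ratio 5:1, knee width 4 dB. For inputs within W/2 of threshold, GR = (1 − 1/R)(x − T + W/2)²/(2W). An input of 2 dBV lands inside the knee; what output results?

1.6 dBV

x − T + W/2 = 2 − 2 + 2 = 2.
GR = (1 − 1/5) × 2² / 8 = 0.8 × 4 / 8 = 0.4 dB.
Output = 2 − 0.4 = 1.6 dBV.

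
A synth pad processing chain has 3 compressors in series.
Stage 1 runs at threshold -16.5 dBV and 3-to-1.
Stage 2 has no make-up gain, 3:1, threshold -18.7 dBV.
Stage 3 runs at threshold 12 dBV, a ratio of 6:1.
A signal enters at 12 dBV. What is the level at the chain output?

Stage 1: 12 dBV is 28.5 dB over -16.5 dBV; at 3:1 that becomes 9.5 dB over, giving -7 dBV.
Stage 2: overshoot 11.7 dB → 11.7/3 = 3.9 dB → -14.8 dBV.
Stage 3: -14.8 dBV is at or below the 12 dBV threshold — no compression; output -14.8 dBV.

-14.8 dBV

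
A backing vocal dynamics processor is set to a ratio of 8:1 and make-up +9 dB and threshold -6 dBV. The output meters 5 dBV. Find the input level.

Before make-up, the level was 5 − 9 = -4 dBV.
Post-compression overshoot = -4 − (-6) = 2 dB.
Before 8:1 compression the overshoot was 2 × 8 = 16 dB, so input = -6 + 16 = 10 dBV.

10 dBV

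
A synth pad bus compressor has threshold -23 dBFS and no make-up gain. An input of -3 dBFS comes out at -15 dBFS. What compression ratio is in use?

Input overshoot = -3 − (-23) = 20 dB; output overshoot = -15 − (-23) = 8 dB.
Ratio = 20 / 8 = 2.5.

2.5:1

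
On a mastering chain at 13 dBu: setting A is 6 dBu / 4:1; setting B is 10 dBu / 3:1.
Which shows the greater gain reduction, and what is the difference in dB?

A, by 3.25 dB

A: GR = 7 − 7/4 = 5.25 dB.
B: GR = 3 − 3/3 = 2 dB.
Difference: 3.25 dB in favour of A.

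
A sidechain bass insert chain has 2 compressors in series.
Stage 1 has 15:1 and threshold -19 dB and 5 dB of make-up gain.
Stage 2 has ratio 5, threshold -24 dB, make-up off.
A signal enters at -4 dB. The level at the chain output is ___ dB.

-21.8 dB

Stage 1: -4 dB is 15 dB over -19 dB; at 15:1 that becomes 1 dB over, giving -18 dB; +5 dB make-up → -13 dB.
Stage 2: -13 dB is 11 dB over -24 dB; at 5:1 that becomes 2.2 dB over, giving -21.8 dB.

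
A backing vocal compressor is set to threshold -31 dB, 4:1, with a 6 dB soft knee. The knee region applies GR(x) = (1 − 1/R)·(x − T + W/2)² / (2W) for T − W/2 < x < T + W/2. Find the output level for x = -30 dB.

x − T + W/2 = -30 − (-31) + 3 = 4.
GR = (1 − 1/4) × 4² / 12 = 0.75 × 16 / 12 = 1 dB.
Output = -30 − 1 = -31 dB.

-31 dB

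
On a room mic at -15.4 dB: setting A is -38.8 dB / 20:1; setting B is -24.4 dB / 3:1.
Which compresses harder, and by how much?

A, by 16.23 dB

A: GR = 23.4 − 23.4/20 = 22.23 dB.
B: GR = 9 − 9/3 = 6 dB.
A reduces 16.23 dB more.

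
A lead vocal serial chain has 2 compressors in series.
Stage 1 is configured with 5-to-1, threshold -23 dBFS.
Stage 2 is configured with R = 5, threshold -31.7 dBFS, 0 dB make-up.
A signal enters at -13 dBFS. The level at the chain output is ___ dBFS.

-29.56 dBFS

Stage 1: -13 dBFS is 10 dB over -23 dBFS; at 5:1 that becomes 2 dB over, giving -21 dBFS.
Stage 2: overshoot 10.7 dB → 10.7/5 = 2.14 dB → -29.56 dBFS.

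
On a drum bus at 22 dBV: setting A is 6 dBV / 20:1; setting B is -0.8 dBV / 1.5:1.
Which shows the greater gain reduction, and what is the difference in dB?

A, by 7.6 dB

A: 16 dB over, compressed to 0.8 dB over, so 15.2 dB of GR.
B: 22.8 dB over, compressed to 15.2 dB over, so 7.6 dB of GR.
Difference: 7.6 dB in favour of A.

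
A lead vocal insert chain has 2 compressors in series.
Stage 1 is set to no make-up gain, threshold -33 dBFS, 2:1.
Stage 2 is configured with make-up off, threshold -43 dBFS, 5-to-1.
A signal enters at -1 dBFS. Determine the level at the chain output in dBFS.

-37.8 dBFS

Stage 1: overshoot 32 dB → 32/2 = 16 dB → -17 dBFS.
Stage 2: overshoot 26 dB → 26/5 = 5.2 dB → -37.8 dBFS.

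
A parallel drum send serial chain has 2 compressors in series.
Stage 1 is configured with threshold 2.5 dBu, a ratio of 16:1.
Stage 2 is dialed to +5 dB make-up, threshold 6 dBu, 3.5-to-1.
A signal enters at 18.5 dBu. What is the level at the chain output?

Stage 1: overshoot 16 dB → 16/16 = 1 dB → 3.5 dBu.
Stage 2: 3.5 dBu ≤ 6 dBu, so stage 2 doesn't engage; make-up brings it to 8.5 dBu.

8.5 dBu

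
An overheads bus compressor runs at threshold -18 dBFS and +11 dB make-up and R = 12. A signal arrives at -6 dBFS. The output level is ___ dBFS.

The input is 12 dB above the -18 dBFS threshold.
12:1 compression reduces that to 12/12 = 1 dB over.
So the level is -18 + 1 = -17 dBFS; make-up adds 11 dB, giving -6 dBFS.

-6 dBFS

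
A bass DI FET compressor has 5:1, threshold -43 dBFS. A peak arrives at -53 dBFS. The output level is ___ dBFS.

-53 dBFS

-53 dBFS is 10 dB below the -43 dBFS threshold, so no gain reduction is applied.
Output = input = -53 dBFS.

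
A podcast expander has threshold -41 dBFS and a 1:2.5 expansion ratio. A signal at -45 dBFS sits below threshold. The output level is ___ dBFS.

Undershoot = (-41) − (-45) = 4 dB.
At 1:2.5, that expands to 10 dB under threshold.
Output = -41 − 10 = -51 dBFS.

-51 dBFS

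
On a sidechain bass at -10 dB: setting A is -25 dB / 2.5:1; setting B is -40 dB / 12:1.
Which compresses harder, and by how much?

B, by 18.5 dB

A: 15 dB over, compressed to 6 dB over, so 9 dB of GR.
B: 30 dB over, compressed to 2.5 dB over, so 27.5 dB of GR.
Difference: 18.5 dB in favour of B.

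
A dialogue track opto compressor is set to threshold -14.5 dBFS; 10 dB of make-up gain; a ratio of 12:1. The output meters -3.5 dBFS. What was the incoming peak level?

Before make-up, the level was -3.5 − 10 = -13.5 dBFS.
Post-compression overshoot = -13.5 − (-14.5) = 1 dB.
Before 12:1 compression the overshoot was 1 × 12 = 12 dB, so input = -14.5 + 12 = -2.5 dBFS.

-2.5 dBFS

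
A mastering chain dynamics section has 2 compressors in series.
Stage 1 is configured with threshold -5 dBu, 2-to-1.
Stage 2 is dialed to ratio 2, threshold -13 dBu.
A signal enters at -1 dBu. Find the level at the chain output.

-8 dBu

Stage 1: 4 dB above -5 dBu, reduced 2:1 to 2 dB above → -3 dBu.
Stage 2: overshoot 10 dB → 10/2 = 5 dB → -8 dBu.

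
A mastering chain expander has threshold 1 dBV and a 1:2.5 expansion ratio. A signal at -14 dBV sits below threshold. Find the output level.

Undershoot = 1 − (-14) = 15 dB.
At 1:2.5, that expands to 37.5 dB under threshold.
Output = 1 − 37.5 = -36.5 dBV.

-36.5 dBV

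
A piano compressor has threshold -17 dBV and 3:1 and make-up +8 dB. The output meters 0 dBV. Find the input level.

Remove make-up: 0 − 8 = -8 dBV.
Post-compression overshoot = -8 − (-17) = 9 dB.
Undo the ratio: input overshoot = 9 × 3 = 27 dB, giving input = 10 dBV.

10 dBV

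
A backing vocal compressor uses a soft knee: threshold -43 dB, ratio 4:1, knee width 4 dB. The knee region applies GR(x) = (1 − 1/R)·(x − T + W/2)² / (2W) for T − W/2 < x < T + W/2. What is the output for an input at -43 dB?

-43.375 dB

x − T + W/2 = -43 − (-43) + 2 = 2.
GR = (1 − 1/4) × 2² / 8 = 0.75 × 4 / 8 = 0.375 dB.
Output = -43 − 0.375 = -43.375 dB.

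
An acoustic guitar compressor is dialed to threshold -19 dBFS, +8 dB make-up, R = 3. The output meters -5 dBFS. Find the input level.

-1 dBFS

Before make-up, the level was -5 − 8 = -13 dBFS.
Post-compression overshoot = -13 − (-19) = 6 dB.
Input overshoot = R × output overshoot = 18 dB → input = -19 + 18 = -1 dBFS.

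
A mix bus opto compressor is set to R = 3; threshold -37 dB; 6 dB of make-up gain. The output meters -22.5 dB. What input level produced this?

-11.5 dB

Stripping the +6 dB make-up gives -28.5 dB at the gain stage.
Post-compression overshoot = -28.5 − (-37) = 8.5 dB.
Before 3:1 compression the overshoot was 8.5 × 3 = 25.5 dB, so input = -37 + 25.5 = -11.5 dB.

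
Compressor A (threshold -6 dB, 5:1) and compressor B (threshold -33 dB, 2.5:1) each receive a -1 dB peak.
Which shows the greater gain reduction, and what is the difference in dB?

A: overshoot 5 dB → output overshoot 1 dB → GR 4 dB.
B: overshoot 32 dB → output overshoot 12.8 dB → GR 19.2 dB.
B reduces 15.2 dB more.

B, by 15.2 dB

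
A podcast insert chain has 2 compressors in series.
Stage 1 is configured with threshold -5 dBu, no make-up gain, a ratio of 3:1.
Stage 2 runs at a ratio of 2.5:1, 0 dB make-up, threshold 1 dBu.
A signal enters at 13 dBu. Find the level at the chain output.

1 dBu

Stage 1: 13 dBu is 18 dB over -5 dBu; at 3:1 that becomes 6 dB over, giving 1 dBu.
Stage 2: 1 dBu is at or below the 1 dBu threshold — no compression; output 1 dBu.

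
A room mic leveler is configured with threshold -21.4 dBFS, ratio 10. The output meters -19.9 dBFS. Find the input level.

-6.4 dBFS

The compressed level sits -19.9 − (-21.4) = 1.5 dB over threshold.
Undo the ratio: input overshoot = 1.5 × 10 = 15 dB, giving input = -6.4 dBFS.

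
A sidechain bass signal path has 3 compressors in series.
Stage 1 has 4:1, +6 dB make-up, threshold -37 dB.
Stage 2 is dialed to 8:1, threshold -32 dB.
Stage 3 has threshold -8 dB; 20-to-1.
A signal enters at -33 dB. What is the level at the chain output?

-31.75 dB

Stage 1: 4 dB above -37 dB, reduced 4:1 to 1 dB above → -36 dB; +6 dB make-up → -30 dB.
Stage 2: overshoot 2 dB → 2/8 = 0.25 dB → -31.75 dB.
Stage 3: -31.75 dB ≤ -8 dB, so stage 3 doesn't engage; output -31.75 dB.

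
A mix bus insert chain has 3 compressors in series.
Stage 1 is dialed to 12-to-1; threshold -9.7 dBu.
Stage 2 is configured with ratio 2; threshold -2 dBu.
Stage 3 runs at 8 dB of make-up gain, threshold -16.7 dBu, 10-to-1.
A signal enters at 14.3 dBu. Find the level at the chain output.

Stage 1: overshoot 24 dB → 24/12 = 2 dB → -7.7 dBu.
Stage 2: below threshold (-7.7 ≤ -2); passes unchanged; output -7.7 dBu.
Stage 3: 9 dB above -16.7 dBu, reduced 10:1 to 0.9 dB above → -15.8 dBu; +8 dB make-up → -7.8 dBu.

-7.8 dBu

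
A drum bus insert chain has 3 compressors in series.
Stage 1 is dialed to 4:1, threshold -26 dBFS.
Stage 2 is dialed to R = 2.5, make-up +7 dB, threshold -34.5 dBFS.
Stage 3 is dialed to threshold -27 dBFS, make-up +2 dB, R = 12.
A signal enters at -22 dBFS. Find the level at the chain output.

-24.725 dBFS

Stage 1: 4 dB above -26 dBFS, reduced 4:1 to 1 dB above → -25 dBFS.
Stage 2: overshoot 9.5 dB → 9.5/2.5 = 3.8 dB → -30.7 dBFS; +7 dB make-up → -23.7 dBFS.
Stage 3: -23.7 dBFS is 3.3 dB over -27 dBFS; at 12:1 that becomes 0.275 dB over, giving -26.725 dBFS; +2 dB make-up → -24.725 dBFS.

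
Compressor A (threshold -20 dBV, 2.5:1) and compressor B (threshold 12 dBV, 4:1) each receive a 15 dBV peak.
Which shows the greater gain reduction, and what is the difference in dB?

A: 35 dB over, compressed to 14 dB over, so 21 dB of GR.
B: 3 dB over, compressed to 0.75 dB over, so 2.25 dB of GR.
Difference: 18.75 dB in favour of A.

A, by 18.75 dB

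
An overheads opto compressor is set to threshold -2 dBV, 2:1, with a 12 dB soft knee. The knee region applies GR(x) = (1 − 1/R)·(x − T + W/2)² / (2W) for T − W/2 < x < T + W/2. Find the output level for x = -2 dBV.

x − T + W/2 = -2 − (-2) + 6 = 6.
GR = (1 − 1/2) × 6² / 24 = 0.5 × 36 / 24 = 0.75 dB.
Output = -2 − 0.75 = -2.75 dBV.

-2.75 dBV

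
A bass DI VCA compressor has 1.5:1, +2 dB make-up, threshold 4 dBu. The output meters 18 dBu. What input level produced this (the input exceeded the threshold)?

Before make-up, the level was 18 − 2 = 16 dBu.
That's 12 dB above the 4 dBu threshold.
Input overshoot = R × output overshoot = 18 dB → input = 4 + 18 = 22 dBu.

22 dBu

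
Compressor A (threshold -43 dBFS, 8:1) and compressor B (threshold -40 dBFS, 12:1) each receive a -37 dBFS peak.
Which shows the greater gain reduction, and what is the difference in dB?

A, by 2.5 dB

A: 6 dB over, compressed to 0.75 dB over, so 5.25 dB of GR.
B: 3 dB over, compressed to 0.25 dB over, so 2.75 dB of GR.
Difference: 2.5 dB in favour of A.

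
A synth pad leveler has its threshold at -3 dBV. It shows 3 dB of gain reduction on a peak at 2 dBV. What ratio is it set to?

2.5:1

Input overshoot = 2 − (-3) = 5 dB.
Output overshoot = 5 − 3 = 2 dB.
Ratio = input overshoot / output overshoot = 5 / 2 = 2.5.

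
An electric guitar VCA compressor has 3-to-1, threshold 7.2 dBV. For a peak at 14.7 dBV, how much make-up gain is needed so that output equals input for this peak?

5 dB

The peak compresses to 7.2 + 7.5/3 = 9.7 dBV.
To reach 14.7 dBV requires 14.7 − 9.7 = 5 dB of make-up.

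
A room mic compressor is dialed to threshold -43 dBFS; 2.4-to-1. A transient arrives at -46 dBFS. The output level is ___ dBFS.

-46 dBFS

-46 dBFS is 3 dB below the -43 dBFS threshold, so no gain reduction is applied.
Output = input = -46 dBFS.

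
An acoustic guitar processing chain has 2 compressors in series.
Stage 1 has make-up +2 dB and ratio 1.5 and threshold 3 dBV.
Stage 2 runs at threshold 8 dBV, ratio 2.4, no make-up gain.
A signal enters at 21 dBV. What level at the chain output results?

Stage 1: 21 dBV is 18 dB over 3 dBV; at 1.5:1 that becomes 12 dB over, giving 15 dBV; +2 dB make-up → 17 dBV.
Stage 2: 17 dBV is 9 dB over 8 dBV; at 2.4:1 that becomes 3.75 dB over, giving 11.75 dBV.

11.75 dBV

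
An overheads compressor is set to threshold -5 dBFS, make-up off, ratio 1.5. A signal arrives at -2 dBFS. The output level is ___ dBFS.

Overshoot: -2 − (-5) = 3 dB.
At 1.5:1 the overshoot is divided by 1.5, leaving 2 dB above threshold.
Output = -5 + 2 = -3 dBFS.

-3 dBFS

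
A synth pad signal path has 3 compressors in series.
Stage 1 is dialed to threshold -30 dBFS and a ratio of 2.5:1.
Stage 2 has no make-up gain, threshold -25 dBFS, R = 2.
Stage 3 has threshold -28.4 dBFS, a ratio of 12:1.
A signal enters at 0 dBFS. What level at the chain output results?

Stage 1: 30 dB above -30 dBFS, reduced 2.5:1 to 12 dB above → -18 dBFS.
Stage 2: overshoot 7 dB → 7/2 = 3.5 dB → -21.5 dBFS.
Stage 3: -21.5 dBFS is 6.9 dB over -28.4 dBFS; at 12:1 that becomes 0.575 dB over, giving -27.825 dBFS.

-27.825 dBFS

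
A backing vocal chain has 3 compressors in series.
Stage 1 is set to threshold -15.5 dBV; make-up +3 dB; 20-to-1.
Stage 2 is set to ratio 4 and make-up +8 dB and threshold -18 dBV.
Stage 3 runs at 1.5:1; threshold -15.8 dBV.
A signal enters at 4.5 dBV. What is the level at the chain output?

-10.85 dBV

Stage 1: overshoot 20 dB → 20/20 = 1 dB → -14.5 dBV; +3 dB make-up → -11.5 dBV.
Stage 2: 6.5 dB above -18 dBV, reduced 4:1 to 1.625 dB above → -16.375 dBV; +8 dB make-up → -8.375 dBV.
Stage 3: -8.375 dBV is 7.425 dB over -15.8 dBV; at 1.5:1 that becomes 4.95 dB over, giving -10.85 dBV.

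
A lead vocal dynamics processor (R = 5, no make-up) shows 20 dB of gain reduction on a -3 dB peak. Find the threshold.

-28 dB

Input is 25 dB above T (since output overshoot × R = input overshoot: (-23 − T)·5 = -3 − T gives T = -28 dB).
Check: -28 + (-3 − (-28))/5 = -28 + 5 = -23 dB. ✓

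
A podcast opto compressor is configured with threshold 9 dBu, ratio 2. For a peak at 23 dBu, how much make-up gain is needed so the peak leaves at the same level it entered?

The peak compresses to 9 + 14/2 = 16 dBu.
To reach 23 dBu requires 23 − 16 = 7 dB of make-up.

7 dB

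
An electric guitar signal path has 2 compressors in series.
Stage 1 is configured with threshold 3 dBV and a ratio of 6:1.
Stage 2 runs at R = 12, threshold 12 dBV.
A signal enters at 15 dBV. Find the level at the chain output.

5 dBV

Stage 1: 12 dB above 3 dBV, reduced 6:1 to 2 dB above → 5 dBV.
Stage 2: 5 dBV ≤ 12 dBV, so stage 2 doesn't engage; output 5 dBV.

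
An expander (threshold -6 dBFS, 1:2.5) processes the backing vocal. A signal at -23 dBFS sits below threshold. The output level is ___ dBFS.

-48.5 dBFS

Undershoot = (-6) − (-23) = 17 dB.
At 1:2.5, that expands to 42.5 dB under threshold.
Output = -6 − 42.5 = -48.5 dBFS.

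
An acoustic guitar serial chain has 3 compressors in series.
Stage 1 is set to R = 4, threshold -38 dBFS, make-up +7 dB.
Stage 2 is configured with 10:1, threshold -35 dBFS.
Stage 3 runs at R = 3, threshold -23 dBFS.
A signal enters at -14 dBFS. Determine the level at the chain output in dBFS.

-34 dBFS

Stage 1: -14 dBFS is 24 dB over -38 dBFS; at 4:1 that becomes 6 dB over, giving -32 dBFS; +7 dB make-up → -25 dBFS.
Stage 2: -25 dBFS is 10 dB over -35 dBFS; at 10:1 that becomes 1 dB over, giving -34 dBFS.
Stage 3: -34 dBFS ≤ -23 dBFS, so stage 3 doesn't engage; output -34 dBFS.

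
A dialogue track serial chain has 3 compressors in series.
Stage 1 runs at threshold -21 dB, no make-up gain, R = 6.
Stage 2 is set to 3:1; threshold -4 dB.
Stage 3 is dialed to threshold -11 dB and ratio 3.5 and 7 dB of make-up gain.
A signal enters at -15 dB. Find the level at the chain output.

Stage 1: overshoot 6 dB → 6/6 = 1 dB → -20 dB.
Stage 2: -20 dB is at or below the -4 dB threshold — no compression; output -20 dB.
Stage 3: below threshold (-20 ≤ -11); passes unchanged; make-up brings it to -13 dB.

-13 dB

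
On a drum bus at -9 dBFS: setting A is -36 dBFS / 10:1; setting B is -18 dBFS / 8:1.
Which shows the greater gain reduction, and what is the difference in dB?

A, by 16.425 dB

A: GR = 27 − 27/10 = 24.3 dB.
B: GR = 9 − 9/8 = 7.875 dB.
A reduces 16.425 dB more.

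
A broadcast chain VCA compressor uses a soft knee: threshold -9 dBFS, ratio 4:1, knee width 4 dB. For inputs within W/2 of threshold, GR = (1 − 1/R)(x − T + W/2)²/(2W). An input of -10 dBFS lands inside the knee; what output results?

-10.09375 dBFS

x − T + W/2 = -10 − (-9) + 2 = 1.
GR = (1 − 1/4) × 1² / 8 = 0.75 × 1 / 8 = 0.09375 dB.
Output = -10 − 0.09375 = -10.09375 dBFS.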